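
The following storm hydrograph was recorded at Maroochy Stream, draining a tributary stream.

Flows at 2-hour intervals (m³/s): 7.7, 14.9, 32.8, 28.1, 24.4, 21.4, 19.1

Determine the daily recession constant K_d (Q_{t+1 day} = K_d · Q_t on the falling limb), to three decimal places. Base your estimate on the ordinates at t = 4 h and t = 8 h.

Between t = 4 h and t = 8 h the flow falls from 32.8 to 24.4 m³/s over 2×2 h = 4 h.
Per-interval ratio K = (24.4/32.8)^(1/2) = 0.8625; K_d = K^(24/2) = 0.169.

K_d ≈ 0.169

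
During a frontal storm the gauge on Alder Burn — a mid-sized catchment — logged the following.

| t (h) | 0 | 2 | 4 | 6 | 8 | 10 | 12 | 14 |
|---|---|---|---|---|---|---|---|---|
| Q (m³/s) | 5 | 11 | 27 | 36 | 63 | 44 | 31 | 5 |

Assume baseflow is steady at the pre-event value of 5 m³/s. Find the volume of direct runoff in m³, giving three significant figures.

V ≈ 1.31 × 10^6 m³

Direct-runoff ordinates (Q − Q_b): 0.0, 6.0, 22.0, 31.0, 58.0, 39.0, 26.0, 0.0 m³/s.
ΣQ_DR = 182.0 m³/s.
With Δt = 2 h = 7200 s, V = ΣQ_DR · Δt = 182.0 × 7200 = 1.31 × 10^6 m³.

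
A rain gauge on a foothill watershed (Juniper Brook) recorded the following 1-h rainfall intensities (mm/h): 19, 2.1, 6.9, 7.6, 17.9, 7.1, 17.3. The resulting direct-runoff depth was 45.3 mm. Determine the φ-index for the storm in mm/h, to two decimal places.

Only the 6 blocks with intensity above φ contribute runoff: 19, 6.9, 7.6, 17.9, 7.1, 17.3 mm/h.
Σ(I−φ)·Δt = d  ⇒  (19+6.9+7.6+17.9+7.1+17.3 − 6φ)·1 = 45.3
φ = (75.80 − 45.3/1) / 6 = 5.08 mm/h.

φ ≈ 5.08 mm/h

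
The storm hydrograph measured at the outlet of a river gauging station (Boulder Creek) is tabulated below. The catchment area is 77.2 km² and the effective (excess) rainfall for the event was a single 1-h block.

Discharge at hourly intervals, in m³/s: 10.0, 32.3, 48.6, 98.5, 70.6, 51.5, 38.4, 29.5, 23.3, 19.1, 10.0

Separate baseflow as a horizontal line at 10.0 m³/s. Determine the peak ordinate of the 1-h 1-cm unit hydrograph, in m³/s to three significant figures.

Direct runoff: 0.0, 22.3, 38.6, 88.5, 60.6, 41.5, 28.4, 19.5, 13.3, 9.1, 0.0 m³/s; ΣQ_DR = 321.8 m³/s, peak = 88.5 m³/s.
Runoff depth d = ΣQ_DR·Δt / A = 321.8 × 3600 / (77.2 km²) = 15.01 mm.
The 1-cm UH is the DRH scaled by (10 mm)/d, so U_p = 88.5 × 10/15.01 = 59.0 m³/s.

U_p ≈ 59.0 m³/s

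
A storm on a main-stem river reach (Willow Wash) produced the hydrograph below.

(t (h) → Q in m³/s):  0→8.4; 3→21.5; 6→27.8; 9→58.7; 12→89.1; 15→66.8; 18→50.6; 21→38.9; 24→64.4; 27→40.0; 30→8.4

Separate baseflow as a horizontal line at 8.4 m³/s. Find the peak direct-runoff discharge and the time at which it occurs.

Q_p = 80.7 m³/s at t = 12 h

Subtracting baseflow gives direct-runoff ordinates: 0.0, 13.1, 19.4, 50.3, 80.7, 58.4, 42.2, 30.5, 56.0, 31.6, 0.0 m³/s.
The maximum is 80.7 m³/s, occurring at the reading for t = 12 h.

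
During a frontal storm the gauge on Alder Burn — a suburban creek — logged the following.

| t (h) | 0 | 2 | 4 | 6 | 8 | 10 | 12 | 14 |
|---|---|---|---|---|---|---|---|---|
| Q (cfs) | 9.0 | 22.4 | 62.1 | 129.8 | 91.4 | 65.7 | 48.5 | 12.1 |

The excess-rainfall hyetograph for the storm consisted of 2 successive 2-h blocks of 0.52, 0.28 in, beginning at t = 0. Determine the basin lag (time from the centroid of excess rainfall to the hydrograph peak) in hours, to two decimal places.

Centroid of excess rainfall: t_c = Σ P_i·t̄_i / ΣP_i = 1.7000 h (block centres at 1, 3 h).
Hydrograph peak occurs at t = 6 h, so basin lag t_L = 6 − 1.7000 = 4.30 h.

t_L ≈ 4.30 h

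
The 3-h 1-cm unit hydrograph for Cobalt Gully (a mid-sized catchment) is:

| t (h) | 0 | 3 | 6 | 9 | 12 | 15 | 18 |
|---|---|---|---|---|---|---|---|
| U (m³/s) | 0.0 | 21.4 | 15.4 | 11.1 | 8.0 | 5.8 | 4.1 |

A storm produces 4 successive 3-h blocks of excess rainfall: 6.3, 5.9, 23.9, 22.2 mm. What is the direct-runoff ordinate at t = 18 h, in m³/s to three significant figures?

By discrete convolution, Q_j = Σ (P_i / 10 mm) · U_{j−i}.
At t = 18 h (j=6): Q = (6.3/10)·4.1 + (5.9/10)·5.8 + (23.9/10)·8.0 + (22.2/10)·11.1 = 49.8 m³/s.

Q ≈ 49.8 m³/s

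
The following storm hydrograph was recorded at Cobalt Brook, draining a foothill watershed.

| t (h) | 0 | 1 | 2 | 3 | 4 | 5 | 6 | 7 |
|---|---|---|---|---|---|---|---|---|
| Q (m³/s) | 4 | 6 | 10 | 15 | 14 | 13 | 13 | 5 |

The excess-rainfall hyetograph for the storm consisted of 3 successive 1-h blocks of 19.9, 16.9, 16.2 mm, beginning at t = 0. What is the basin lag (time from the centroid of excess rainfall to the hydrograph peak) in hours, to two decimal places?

Centroid of excess rainfall: t_c = Σ P_i·t̄_i / ΣP_i = 1.4302 h (block centres at 0.5, 1.5, 2.5 h).
Hydrograph peak occurs at t = 3 h, so basin lag t_L = 3 − 1.4302 = 1.57 h.

t_L ≈ 1.57 h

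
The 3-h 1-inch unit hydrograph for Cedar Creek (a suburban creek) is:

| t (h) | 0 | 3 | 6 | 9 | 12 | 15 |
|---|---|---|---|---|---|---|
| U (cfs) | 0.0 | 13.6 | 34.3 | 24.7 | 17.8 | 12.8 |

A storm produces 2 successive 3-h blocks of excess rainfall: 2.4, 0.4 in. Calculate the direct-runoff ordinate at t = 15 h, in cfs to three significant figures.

Q ≈ 37.8 cfs

By discrete convolution, Q_j = Σ (P_i / 1 in) · U_{j−i}.
At t = 15 h (j=5): Q = (2.4/1)·12.8 + (0.4/1)·17.8 = 37.8 cfs.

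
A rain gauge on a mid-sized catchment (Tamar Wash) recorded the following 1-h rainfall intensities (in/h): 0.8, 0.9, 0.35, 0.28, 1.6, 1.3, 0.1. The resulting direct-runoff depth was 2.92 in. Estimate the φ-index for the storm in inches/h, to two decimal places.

φ ≈ 0.42 in/h

Only the 4 blocks with intensity above φ contribute runoff: 0.8, 0.9, 1.6, 1.3 in/h.
Σ(I−φ)·Δt = d  ⇒  (0.8+0.9+1.6+1.3 − 4φ)·1 = 2.92
φ = (4.600 − 2.92/1) / 4 = 0.42 in/h.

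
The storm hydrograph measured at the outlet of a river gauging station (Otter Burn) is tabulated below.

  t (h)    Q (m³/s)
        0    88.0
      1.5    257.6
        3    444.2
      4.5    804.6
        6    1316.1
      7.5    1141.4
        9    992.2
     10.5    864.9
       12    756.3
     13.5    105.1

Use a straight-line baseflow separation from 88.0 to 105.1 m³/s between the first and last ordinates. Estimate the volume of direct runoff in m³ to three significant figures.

Direct-runoff ordinates (Q − Q_b): 0.00, 167.70, 352.40, 710.90, 1220.50, 1043.90, 892.80, 763.60, 653.10, 0.00 m³/s.
ΣQ_DR = 5805 m³/s.
With Δt = 1.5 h = 5400 s, V = ΣQ_DR · Δt = 5805 × 5400 = 3.13 × 10^7 m³.

V ≈ 3.13 × 10^7 m³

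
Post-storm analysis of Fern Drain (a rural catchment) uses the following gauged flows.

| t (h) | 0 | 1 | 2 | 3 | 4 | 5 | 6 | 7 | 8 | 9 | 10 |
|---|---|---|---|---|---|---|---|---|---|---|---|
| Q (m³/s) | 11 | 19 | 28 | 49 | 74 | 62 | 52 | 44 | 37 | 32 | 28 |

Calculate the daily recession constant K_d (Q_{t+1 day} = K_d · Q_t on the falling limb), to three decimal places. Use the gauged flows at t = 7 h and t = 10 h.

Between t = 7 h and t = 10 h the flow falls from 44 to 28 m³/s over 3×1 h = 3 h.
Per-interval ratio K = (28/44)^(1/3) = 0.8601; K_d = K^(24/1) = 0.027.

K_d ≈ 0.027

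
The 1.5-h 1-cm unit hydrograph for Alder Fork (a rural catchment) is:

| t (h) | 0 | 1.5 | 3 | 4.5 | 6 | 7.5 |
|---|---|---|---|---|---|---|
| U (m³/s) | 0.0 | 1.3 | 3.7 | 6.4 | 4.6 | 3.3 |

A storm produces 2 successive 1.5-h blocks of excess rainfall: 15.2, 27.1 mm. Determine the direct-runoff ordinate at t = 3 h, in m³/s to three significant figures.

Q ≈ 9.15 m³/s

By discrete convolution, Q_j = Σ (P_i / 10 mm) · U_{j−i}.
At t = 3 h (j=2): Q = (15.2/10)·3.7 + (27.1/10)·1.3 = 9.15 m³/s.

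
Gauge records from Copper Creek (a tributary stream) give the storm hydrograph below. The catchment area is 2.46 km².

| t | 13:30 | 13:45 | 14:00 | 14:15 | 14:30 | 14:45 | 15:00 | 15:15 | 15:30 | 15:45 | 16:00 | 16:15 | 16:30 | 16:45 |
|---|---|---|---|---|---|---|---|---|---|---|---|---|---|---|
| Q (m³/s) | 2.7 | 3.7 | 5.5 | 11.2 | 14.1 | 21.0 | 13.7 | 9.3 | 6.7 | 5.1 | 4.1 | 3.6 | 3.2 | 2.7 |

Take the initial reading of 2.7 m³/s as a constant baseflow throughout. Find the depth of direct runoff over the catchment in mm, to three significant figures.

Direct runoff: 0.0, 1.0, 2.8, 8.5, 11.4, 18.3, 11.0, 6.6, 4.0, 2.4, 1.4, 0.9, 0.5, 0.0 m³/s; ΣQ_DR = 68.80 m³/s.
V = ΣQ_DR · Δt = 68.80 × 900 s = 61920 m³.
Over A = 2.46 km², depth = V / A = 25.2 mm.

d ≈ 25.2 mm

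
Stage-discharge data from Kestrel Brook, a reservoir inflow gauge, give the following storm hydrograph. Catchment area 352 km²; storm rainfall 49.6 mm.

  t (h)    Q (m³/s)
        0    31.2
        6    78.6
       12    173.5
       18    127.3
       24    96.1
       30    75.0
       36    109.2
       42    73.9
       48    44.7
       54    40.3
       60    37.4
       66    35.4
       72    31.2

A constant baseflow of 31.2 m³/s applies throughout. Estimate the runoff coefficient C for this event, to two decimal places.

C ≈ 0.68

ΣQ_DR = 548.2 m³/s; V = ΣQ_DR·Δt = 1.184 × 10^7 m³.
Runoff depth d = V / A = 33.64 mm.
C = d / P = 33.64 / 49.6 = 0.68.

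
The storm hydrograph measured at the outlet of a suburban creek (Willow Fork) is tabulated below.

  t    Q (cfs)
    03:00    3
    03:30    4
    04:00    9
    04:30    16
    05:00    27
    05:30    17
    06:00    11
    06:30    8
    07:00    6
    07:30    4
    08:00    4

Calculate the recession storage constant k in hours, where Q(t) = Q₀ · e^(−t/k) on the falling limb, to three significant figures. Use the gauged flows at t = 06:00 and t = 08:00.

On the falling limb, Q drops from 11 to 4 cfs between t = 06:00 and t = 08:00 (Δt = 2 h).
k = −Δt / ln(Q₂/Q₁) = −2 / ln(4/11) = 1.98 h.

k ≈ 1.98 h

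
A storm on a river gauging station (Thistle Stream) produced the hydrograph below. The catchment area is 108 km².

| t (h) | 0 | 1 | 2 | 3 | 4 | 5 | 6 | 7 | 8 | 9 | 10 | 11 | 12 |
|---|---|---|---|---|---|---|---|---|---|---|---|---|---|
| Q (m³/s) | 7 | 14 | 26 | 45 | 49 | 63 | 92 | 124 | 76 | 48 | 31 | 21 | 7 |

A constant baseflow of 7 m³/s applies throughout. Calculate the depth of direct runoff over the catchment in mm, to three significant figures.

d ≈ 17.1 mm

Direct runoff: 0.0, 7.0, 19.0, 38.0, 42.0, 56.0, 85.0, 117.0, 69.0, 41.0, 24.0, 14.0, 0.0 m³/s; ΣQ_DR = 512.0 m³/s.
V = ΣQ_DR · Δt = 512.0 × 3600 s = 1.843 × 10^6 m³.
Over A = 108 km², depth = V / A = 17.1 mm.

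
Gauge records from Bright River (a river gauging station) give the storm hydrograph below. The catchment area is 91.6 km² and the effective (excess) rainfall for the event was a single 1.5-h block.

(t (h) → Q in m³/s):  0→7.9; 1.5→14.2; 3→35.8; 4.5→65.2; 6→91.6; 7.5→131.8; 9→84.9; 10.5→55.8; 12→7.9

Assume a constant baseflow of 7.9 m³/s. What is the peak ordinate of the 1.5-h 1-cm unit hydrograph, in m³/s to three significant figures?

U_p ≈ 49.6 m³/s

Direct runoff: 0.0, 6.3, 27.9, 57.3, 83.7, 123.9, 77.0, 47.9, 0.0 m³/s; ΣQ_DR = 424.0 m³/s, peak = 123.9 m³/s.
Runoff depth d = ΣQ_DR·Δt / A = 424.0 × 5400 / (91.6 km²) = 25.00 mm.
The 1-cm UH is the DRH scaled by (10 mm)/d, so U_p = 123.9 × 10/25.00 = 49.6 m³/s.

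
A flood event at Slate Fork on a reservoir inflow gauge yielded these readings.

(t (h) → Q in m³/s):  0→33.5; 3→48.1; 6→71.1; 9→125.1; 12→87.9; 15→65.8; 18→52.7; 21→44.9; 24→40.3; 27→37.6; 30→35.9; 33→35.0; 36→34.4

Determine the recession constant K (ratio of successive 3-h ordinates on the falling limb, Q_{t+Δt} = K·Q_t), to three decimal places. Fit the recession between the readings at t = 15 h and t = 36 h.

Using the recession-limb readings at t = 15 h and t = 36 h: Q falls from 65.8 to 34.4 m³/s over 7 intervals.
K = (Q₂/Q₁)^(1/7) = (34.4/65.8)^(1/7) = 0.912.

K ≈ 0.912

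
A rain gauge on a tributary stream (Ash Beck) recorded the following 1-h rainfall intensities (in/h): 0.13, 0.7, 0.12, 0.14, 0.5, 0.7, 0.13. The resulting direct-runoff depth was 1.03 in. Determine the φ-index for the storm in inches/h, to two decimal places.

φ ≈ 0.29 in/h

Only the 3 blocks with intensity above φ contribute runoff: 0.7, 0.5, 0.7 in/h.
Σ(I−φ)·Δt = d  ⇒  (0.7+0.5+0.7 − 3φ)·1 = 1.03
φ = (1.900 − 1.03/1) / 3 = 0.29 in/h.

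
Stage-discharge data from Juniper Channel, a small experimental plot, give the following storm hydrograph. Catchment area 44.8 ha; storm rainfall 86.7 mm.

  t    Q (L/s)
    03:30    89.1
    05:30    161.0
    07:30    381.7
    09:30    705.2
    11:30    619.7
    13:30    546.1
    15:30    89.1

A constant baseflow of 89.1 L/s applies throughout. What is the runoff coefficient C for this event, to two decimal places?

ΣQ_DR = 1968 L/s; V = ΣQ_DR·Δt = 1.417 × 10^7 L.
Runoff depth d = V / A = 31.63 mm.
C = d / P = 31.63 / 86.7 = 0.36.

C ≈ 0.36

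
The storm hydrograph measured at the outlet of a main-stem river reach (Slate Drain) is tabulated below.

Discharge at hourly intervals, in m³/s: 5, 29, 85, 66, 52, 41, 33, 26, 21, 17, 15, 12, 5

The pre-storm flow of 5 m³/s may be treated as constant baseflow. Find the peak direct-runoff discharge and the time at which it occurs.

Subtracting baseflow gives direct-runoff ordinates: 0.0, 24.0, 80.0, 61.0, 47.0, 36.0, 28.0, 21.0, 16.0, 12.0, 10.0, 7.0, 0.0 m³/s.
The maximum is 80.0 m³/s, occurring at the reading for t = 2 h.

Q_p = 80.0 m³/s at t = 2 h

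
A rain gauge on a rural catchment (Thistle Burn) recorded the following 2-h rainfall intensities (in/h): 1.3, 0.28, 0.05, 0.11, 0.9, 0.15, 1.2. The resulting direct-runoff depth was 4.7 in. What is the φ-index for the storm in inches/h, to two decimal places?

Only the 3 blocks with intensity above φ contribute runoff: 1.3, 0.9, 1.2 in/h.
Σ(I−φ)·Δt = d  ⇒  (1.3+0.9+1.2 − 3φ)·2 = 4.7
φ = (3.400 − 4.7/2) / 3 = 0.35 in/h.

φ ≈ 0.35 in/h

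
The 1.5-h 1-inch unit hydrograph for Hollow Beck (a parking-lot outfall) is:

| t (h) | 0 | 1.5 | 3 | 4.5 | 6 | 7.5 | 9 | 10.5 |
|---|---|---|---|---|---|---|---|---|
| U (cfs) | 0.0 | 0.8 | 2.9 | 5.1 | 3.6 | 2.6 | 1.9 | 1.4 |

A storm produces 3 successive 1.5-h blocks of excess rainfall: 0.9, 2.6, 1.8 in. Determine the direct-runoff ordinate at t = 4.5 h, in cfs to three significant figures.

Q ≈ 13.6 cfs

By discrete convolution, Q_j = Σ (P_i / 1 in) · U_{j−i}.
At t = 4.5 h (j=3): Q = (0.9/1)·5.1 + (2.6/1)·2.9 + (1.8/1)·0.8 = 13.6 cfs.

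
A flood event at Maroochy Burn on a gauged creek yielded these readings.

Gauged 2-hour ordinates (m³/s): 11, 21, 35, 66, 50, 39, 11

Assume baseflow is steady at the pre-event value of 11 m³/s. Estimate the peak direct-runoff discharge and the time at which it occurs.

Subtracting baseflow gives direct-runoff ordinates: 0.0, 10.0, 24.0, 55.0, 39.0, 28.0, 0.0 m³/s.
The maximum is 55.0 m³/s, occurring at the reading for t = 6 h.

Q_p = 55.0 m³/s at t = 6 h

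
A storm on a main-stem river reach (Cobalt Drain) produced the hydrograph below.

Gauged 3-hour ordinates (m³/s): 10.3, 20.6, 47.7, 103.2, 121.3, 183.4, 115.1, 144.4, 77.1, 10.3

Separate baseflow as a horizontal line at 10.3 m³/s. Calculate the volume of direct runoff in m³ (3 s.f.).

V ≈ 7.89 × 10^6 m³

Direct-runoff ordinates (Q − Q_b): 0.0, 10.3, 37.4, 92.9, 111.0, 173.1, 104.8, 134.1, 66.8, 0.0 m³/s.
ΣQ_DR = 730.4 m³/s.
With Δt = 3 h = 10800 s, V = ΣQ_DR · Δt = 730.4 × 10800 = 7.89 × 10^6 m³.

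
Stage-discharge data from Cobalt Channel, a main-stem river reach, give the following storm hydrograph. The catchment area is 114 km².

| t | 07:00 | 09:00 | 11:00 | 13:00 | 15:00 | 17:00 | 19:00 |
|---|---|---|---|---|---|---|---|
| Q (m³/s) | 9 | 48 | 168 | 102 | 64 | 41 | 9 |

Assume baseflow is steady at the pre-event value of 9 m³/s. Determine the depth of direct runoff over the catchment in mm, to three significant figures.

Direct runoff: 0.0, 39.0, 159.0, 93.0, 55.0, 32.0, 0.0 m³/s; ΣQ_DR = 378.0 m³/s.
V = ΣQ_DR · Δt = 378.0 × 7200 s = 2.722 × 10^6 m³.
Over A = 114 km², depth = V / A = 23.9 mm.

d ≈ 23.9 mm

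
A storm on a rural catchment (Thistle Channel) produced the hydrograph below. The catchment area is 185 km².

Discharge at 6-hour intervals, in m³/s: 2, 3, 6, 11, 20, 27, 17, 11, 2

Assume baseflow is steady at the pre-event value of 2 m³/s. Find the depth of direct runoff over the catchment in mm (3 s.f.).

d ≈ 9.46 mm

Direct runoff: 0.0, 1.0, 4.0, 9.0, 18.0, 25.0, 15.0, 9.0, 0.0 m³/s; ΣQ_DR = 81.00 m³/s.
V = ΣQ_DR · Δt = 81.00 × 21600 s = 1.750 × 10^6 m³.
Over A = 185 km², depth = V / A = 9.46 mm.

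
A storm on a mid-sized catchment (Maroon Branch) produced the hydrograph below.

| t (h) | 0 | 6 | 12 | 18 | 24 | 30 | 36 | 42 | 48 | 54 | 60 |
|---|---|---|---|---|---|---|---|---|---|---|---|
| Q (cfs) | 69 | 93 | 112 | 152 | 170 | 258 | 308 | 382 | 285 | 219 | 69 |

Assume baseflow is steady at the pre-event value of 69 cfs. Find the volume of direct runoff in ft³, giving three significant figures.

Direct-runoff ordinates (Q − Q_b): 0.0, 24.0, 43.0, 83.0, 101.0, 189.0, 239.0, 313.0, 216.0, 150.0, 0.0 cfs.
ΣQ_DR = 1358 cfs.
With Δt = 6 h = 21600 s, V = ΣQ_DR · Δt = 1358 × 21600 = 2.93 × 10^7 ft³.

V ≈ 2.93 × 10^7 ft³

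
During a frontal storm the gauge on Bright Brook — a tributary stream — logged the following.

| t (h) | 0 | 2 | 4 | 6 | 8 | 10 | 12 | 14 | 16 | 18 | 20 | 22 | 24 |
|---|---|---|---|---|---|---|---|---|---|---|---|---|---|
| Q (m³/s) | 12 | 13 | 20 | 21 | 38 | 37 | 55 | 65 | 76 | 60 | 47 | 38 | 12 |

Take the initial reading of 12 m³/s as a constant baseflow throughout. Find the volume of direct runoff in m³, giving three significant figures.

V ≈ 2.43 × 10^6 m³

Direct-runoff ordinates (Q − Q_b): 0.0, 1.0, 8.0, 9.0, 26.0, 25.0, 43.0, 53.0, 64.0, 48.0, 35.0, 26.0, 0.0 m³/s.
ΣQ_DR = 338.0 m³/s.
With Δt = 2 h = 7200 s, V = ΣQ_DR · Δt = 338.0 × 7200 = 2.43 × 10^6 m³.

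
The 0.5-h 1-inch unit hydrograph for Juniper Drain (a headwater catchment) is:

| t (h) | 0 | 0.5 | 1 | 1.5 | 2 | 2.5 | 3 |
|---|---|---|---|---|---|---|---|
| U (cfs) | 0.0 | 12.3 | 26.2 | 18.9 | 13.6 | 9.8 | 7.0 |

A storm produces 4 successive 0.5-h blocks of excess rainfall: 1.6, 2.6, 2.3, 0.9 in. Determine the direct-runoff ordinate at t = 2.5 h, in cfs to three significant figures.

Q ≈ 118 cfs

By discrete convolution, Q_j = Σ (P_i / 1 in) · U_{j−i}.
At t = 2.5 h (j=5): Q = (1.6/1)·9.8 + (2.6/1)·13.6 + (2.3/1)·18.9 + (0.9/1)·26.2 = 118 cfs.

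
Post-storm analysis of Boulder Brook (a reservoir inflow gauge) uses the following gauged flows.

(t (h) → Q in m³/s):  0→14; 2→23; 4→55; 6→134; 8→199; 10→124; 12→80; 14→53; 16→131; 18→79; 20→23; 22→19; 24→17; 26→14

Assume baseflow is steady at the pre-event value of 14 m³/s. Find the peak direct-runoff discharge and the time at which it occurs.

Q_p = 185.0 m³/s at t = 8 h

Subtracting baseflow gives direct-runoff ordinates: 0.0, 9.0, 41.0, 120.0, 185.0, 110.0, 66.0, 39.0, 117.0, 65.0, 9.0, 5.0, 3.0, 0.0 m³/s.
The maximum is 185.0 m³/s, occurring at the reading for t = 8 h.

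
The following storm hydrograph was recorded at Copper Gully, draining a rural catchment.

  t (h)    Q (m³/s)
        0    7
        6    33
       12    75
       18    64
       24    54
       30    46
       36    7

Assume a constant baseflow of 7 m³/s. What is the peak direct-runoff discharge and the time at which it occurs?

Q_p = 68.0 m³/s at t = 12 h

Subtracting baseflow gives direct-runoff ordinates: 0.0, 26.0, 68.0, 57.0, 47.0, 39.0, 0.0 m³/s.
The maximum is 68.0 m³/s, occurring at the reading for t = 12 h.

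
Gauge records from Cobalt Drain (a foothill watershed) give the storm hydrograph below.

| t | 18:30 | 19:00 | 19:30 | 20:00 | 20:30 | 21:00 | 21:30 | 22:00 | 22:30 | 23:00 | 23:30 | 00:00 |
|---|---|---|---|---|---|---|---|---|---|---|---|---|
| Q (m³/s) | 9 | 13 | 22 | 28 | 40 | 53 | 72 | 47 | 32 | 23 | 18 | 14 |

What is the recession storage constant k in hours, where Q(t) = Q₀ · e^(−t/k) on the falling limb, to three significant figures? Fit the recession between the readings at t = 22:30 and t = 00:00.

k ≈ 1.81 h

On the falling limb, Q drops from 32 to 14 m³/s between t = 22:30 and t = 00:00 (Δt = 1.5 h).
k = −Δt / ln(Q₂/Q₁) = −1.5 / ln(14/32) = 1.81 h.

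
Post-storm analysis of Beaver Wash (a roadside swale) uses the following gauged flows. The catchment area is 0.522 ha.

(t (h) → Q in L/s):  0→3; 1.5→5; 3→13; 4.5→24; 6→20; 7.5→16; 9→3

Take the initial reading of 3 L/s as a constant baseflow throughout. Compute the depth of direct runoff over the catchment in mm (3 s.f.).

d ≈ 65.2 mm

Direct runoff: 0.0, 2.0, 10.0, 21.0, 17.0, 13.0, 0.0 L/s; ΣQ_DR = 63.00 L/s.
V = ΣQ_DR · Δt = 63.00 × 5400 s = 3.402 × 10^5 L.
Over A = 0.522 ha, depth = V / A = 65.2 mm.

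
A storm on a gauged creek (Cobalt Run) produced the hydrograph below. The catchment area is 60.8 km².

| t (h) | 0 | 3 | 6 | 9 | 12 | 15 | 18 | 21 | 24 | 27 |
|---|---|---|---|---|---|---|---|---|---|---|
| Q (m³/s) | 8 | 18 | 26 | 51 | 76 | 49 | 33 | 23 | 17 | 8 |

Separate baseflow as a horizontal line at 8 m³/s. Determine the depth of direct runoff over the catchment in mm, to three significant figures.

d ≈ 40.7 mm

Direct runoff: 0.0, 10.0, 18.0, 43.0, 68.0, 41.0, 25.0, 15.0, 9.0, 0.0 m³/s; ΣQ_DR = 229.0 m³/s.
V = ΣQ_DR · Δt = 229.0 × 10800 s = 2.473 × 10^6 m³.
Over A = 60.8 km², depth = V / A = 40.7 mm.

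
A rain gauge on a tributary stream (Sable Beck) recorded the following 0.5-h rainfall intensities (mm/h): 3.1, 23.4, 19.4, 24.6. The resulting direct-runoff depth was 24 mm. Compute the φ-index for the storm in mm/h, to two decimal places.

φ ≈ 6.47 mm/h

Only the 3 blocks with intensity above φ contribute runoff: 23.4, 19.4, 24.6 mm/h.
Σ(I−φ)·Δt = d  ⇒  (23.4+19.4+24.6 − 3φ)·0.5 = 24
φ = (67.40 − 24/0.5) / 3 = 6.47 mm/h.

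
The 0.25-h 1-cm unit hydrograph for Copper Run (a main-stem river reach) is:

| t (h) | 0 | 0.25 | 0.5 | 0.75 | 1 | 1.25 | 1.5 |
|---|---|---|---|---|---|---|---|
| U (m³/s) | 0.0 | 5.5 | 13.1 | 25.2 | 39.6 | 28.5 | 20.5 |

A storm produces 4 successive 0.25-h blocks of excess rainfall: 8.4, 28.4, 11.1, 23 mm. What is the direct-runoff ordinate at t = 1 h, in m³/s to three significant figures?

Q ≈ 132 m³/s

By discrete convolution, Q_j = Σ (P_i / 10 mm) · U_{j−i}.
At t = 1 h (j=4): Q = (8.4/10)·39.6 + (28.4/10)·25.2 + (11.1/10)·13.1 + (23/10)·5.5 = 132 m³/s.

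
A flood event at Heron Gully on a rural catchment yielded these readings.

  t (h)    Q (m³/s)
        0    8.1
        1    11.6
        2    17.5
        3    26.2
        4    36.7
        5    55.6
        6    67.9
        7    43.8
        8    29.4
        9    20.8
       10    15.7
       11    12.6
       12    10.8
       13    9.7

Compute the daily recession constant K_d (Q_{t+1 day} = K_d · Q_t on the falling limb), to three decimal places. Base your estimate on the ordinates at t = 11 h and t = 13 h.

Between t = 11 h and t = 13 h the flow falls from 12.6 to 9.7 m³/s over 2×1 h = 2 h.
Per-interval ratio K = (9.7/12.6)^(1/2) = 0.8774; K_d = K^(24/1) = 0.043.

K_d ≈ 0.043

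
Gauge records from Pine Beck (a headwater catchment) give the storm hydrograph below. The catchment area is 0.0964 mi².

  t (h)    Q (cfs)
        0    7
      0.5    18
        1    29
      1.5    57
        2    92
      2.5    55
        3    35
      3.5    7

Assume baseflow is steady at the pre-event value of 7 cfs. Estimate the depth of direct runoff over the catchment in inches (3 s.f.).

d ≈ 1.96 in

Direct runoff: 0.0, 11.0, 22.0, 50.0, 85.0, 48.0, 28.0, 0.0 cfs; ΣQ_DR = 244.0 cfs.
V = ΣQ_DR · Δt = 244.0 × 1800 s = 4.392 × 10^5 ft³.
Over A = 0.0964 mi², depth = V / A = 1.96 in.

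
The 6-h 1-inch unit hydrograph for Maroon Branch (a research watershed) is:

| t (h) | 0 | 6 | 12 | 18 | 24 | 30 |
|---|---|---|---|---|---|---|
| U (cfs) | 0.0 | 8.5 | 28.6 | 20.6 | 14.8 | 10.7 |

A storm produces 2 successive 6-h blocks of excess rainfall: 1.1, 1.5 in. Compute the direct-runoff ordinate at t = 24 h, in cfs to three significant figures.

Q ≈ 47.2 cfs

By discrete convolution, Q_j = Σ (P_i / 1 in) · U_{j−i}.
At t = 24 h (j=4): Q = (1.1/1)·14.8 + (1.5/1)·20.6 = 47.2 cfs.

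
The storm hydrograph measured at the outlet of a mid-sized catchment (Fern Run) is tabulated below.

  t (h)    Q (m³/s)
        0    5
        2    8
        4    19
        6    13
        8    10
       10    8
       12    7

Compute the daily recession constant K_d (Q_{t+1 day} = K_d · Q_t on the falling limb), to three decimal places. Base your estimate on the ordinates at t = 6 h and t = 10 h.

Between t = 6 h and t = 10 h the flow falls from 13 to 8 m³/s over 2×2 h = 4 h.
Per-interval ratio K = (8/13)^(1/2) = 0.7845; K_d = K^(24/2) = 0.054.

K_d ≈ 0.054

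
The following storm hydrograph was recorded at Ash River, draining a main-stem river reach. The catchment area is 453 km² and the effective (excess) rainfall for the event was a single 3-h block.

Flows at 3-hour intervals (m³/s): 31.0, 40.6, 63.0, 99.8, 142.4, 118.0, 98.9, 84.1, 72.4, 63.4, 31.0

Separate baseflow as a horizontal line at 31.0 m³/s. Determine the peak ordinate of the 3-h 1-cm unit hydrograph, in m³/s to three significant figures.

U_p ≈ 92.8 m³/s

Direct runoff: 0.0, 9.6, 32.0, 68.8, 111.4, 87.0, 67.9, 53.1, 41.4, 32.4, 0.0 m³/s; ΣQ_DR = 503.6 m³/s, peak = 111.4 m³/s.
Runoff depth d = ΣQ_DR·Δt / A = 503.6 × 10800 / (453 km²) = 12.01 mm.
The 1-cm UH is the DRH scaled by (10 mm)/d, so U_p = 111.4 × 10/12.01 = 92.8 m³/s.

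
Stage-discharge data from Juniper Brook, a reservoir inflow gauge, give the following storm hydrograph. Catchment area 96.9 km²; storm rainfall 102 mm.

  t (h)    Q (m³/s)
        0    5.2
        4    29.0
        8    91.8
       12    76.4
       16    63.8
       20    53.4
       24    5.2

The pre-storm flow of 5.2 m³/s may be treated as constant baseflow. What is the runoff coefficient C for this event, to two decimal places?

C ≈ 0.42

ΣQ_DR = 288.4 m³/s; V = ΣQ_DR·Δt = 4.153 × 10^6 m³.
Runoff depth d = V / A = 42.86 mm.
C = d / P = 42.86 / 102 = 0.42.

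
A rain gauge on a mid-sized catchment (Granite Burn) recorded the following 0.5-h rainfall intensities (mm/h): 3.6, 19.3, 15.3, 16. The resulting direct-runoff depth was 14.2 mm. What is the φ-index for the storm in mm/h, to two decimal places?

φ ≈ 7.40 mm/h

Only the 3 blocks with intensity above φ contribute runoff: 19.3, 15.3, 16 mm/h.
Σ(I−φ)·Δt = d  ⇒  (19.3+15.3+16 − 3φ)·0.5 = 14.2
φ = (50.60 − 14.2/0.5) / 3 = 7.40 mm/h.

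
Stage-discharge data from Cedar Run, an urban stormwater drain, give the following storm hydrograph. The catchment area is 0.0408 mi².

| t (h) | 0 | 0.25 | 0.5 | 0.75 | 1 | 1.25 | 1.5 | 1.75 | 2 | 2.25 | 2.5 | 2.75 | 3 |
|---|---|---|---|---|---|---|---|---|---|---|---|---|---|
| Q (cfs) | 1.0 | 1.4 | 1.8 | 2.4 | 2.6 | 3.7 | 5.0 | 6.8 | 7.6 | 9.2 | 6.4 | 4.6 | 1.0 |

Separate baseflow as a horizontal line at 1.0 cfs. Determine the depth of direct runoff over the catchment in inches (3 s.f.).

d ≈ 0.385 in

Direct runoff: 0.0, 0.4, 0.8, 1.4, 1.6, 2.7, 4.0, 5.8, 6.6, 8.2, 5.4, 3.6, 0.0 cfs; ΣQ_DR = 40.50 cfs.
V = ΣQ_DR · Δt = 40.50 × 900 s = 36450 ft³.
Over A = 0.0408 mi², depth = V / A = 0.385 in.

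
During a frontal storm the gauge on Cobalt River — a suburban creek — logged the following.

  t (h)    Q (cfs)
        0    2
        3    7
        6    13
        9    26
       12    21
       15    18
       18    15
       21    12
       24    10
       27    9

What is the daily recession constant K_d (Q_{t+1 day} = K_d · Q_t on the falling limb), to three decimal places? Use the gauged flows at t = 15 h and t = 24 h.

Between t = 15 h and t = 24 h the flow falls from 18 to 10 cfs over 3×3 h = 9 h.
Per-interval ratio K = (10/18)^(1/3) = 0.8221; K_d = K^(24/3) = 0.209.

K_d ≈ 0.209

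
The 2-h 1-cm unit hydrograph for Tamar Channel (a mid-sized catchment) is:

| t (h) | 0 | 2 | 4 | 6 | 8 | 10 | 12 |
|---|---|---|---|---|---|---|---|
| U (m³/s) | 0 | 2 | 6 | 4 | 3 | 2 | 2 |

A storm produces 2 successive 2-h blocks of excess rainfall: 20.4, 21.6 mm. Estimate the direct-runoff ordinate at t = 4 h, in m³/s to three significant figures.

Q ≈ 16.6 m³/s

By discrete convolution, Q_j = Σ (P_i / 10 mm) · U_{j−i}.
At t = 4 h (j=2): Q = (20.4/10)·6 + (21.6/10)·2 = 16.6 m³/s.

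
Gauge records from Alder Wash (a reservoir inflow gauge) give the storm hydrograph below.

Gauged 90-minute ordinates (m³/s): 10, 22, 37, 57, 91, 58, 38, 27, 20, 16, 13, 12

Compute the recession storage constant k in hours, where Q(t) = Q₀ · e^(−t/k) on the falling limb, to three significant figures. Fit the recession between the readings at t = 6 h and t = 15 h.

k ≈ 4.63 h

On the falling limb, Q drops from 91 to 13 m³/s between t = 6 h and t = 15 h (Δt = 9 h).
k = −Δt / ln(Q₂/Q₁) = −9 / ln(13/91) = 4.63 h.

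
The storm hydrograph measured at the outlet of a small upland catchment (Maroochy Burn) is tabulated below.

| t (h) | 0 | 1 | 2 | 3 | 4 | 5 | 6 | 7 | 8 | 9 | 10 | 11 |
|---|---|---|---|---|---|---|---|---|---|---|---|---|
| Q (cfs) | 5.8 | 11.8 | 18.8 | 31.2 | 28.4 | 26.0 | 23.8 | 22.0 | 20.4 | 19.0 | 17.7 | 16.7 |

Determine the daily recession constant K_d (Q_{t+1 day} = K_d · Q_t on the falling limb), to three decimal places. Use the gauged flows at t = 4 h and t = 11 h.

K_d ≈ 0.162

Between t = 4 h and t = 11 h the flow falls from 28.4 to 16.7 cfs over 7×1 h = 7 h.
Per-interval ratio K = (16.7/28.4)^(1/7) = 0.9270; K_d = K^(24/1) = 0.162.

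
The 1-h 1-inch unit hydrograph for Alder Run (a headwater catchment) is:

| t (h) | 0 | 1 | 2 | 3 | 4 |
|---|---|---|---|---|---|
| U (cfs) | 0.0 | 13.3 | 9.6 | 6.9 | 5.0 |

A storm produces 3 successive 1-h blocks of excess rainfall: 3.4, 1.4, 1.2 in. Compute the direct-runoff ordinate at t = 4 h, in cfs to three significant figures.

By discrete convolution, Q_j = Σ (P_i / 1 in) · U_{j−i}.
At t = 4 h (j=4): Q = (3.4/1)·5.0 + (1.4/1)·6.9 + (1.2/1)·9.6 = 38.2 cfs.

Q ≈ 38.2 cfs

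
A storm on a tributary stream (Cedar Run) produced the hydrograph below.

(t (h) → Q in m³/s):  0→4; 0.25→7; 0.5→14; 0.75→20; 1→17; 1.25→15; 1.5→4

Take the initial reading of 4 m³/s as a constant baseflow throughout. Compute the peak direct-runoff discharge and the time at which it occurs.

Subtracting baseflow gives direct-runoff ordinates: 0.0, 3.0, 10.0, 16.0, 13.0, 11.0, 0.0 m³/s.
The maximum is 16.0 m³/s, occurring at the reading for t = 0.75 h.

Q_p = 16.0 m³/s at t = 0.75 h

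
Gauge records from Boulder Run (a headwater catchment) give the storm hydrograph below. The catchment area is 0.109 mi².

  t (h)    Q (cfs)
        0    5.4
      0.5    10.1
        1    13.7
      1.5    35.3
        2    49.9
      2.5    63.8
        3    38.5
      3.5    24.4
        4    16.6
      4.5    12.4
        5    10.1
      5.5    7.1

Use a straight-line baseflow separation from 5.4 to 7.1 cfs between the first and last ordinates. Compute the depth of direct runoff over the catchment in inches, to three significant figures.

d ≈ 1.51 in

Direct runoff: 0.00, 4.55, 7.99, 29.44, 43.88, 57.63, 32.17, 17.92, 9.96, 5.61, 3.15, 0.00 cfs; ΣQ_DR = 212.3 cfs.
V = ΣQ_DR · Δt = 212.3 × 1800 s = 3.821 × 10^5 ft³.
Over A = 0.109 mi², depth = V / A = 1.51 in.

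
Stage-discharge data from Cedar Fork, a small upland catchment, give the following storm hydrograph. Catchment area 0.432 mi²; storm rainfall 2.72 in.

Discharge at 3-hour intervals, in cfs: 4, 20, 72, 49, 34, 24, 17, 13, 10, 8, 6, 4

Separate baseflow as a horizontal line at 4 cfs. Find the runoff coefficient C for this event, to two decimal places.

ΣQ_DR = 213.0 cfs; V = ΣQ_DR·Δt = 2.300 × 10^6 ft³.
Runoff depth d = V / A = 2.292 in.
C = d / P = 2.292 / 2.72 = 0.84.

C ≈ 0.84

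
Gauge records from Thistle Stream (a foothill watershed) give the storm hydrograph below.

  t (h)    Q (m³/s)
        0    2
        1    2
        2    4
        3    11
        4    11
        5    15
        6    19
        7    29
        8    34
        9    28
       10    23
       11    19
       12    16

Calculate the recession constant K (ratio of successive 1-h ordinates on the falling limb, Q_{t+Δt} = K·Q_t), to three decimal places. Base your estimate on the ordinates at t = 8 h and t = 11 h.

Using the recession-limb readings at t = 8 h and t = 11 h: Q falls from 34 to 19 m³/s over 3 intervals.
K = (Q₂/Q₁)^(1/3) = (19/34)^(1/3) = 0.824.

K ≈ 0.824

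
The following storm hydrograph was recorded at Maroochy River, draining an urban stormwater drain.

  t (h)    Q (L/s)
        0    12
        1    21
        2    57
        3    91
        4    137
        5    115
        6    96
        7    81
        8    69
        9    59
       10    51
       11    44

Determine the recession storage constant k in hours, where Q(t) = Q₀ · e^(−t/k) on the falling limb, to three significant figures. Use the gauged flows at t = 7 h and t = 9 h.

On the falling limb, Q drops from 81 to 59 L/s between t = 7 h and t = 9 h (Δt = 2 h).
k = −Δt / ln(Q₂/Q₁) = −2 / ln(59/81) = 6.31 h.

k ≈ 6.31 h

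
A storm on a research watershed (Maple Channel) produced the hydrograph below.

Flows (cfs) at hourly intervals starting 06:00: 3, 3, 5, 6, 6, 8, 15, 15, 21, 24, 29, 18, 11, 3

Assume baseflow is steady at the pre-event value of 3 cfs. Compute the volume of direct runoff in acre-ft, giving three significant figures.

Direct-runoff ordinates (Q − Q_b): 0.0, 0.0, 2.0, 3.0, 3.0, 5.0, 12.0, 12.0, 18.0, 21.0, 26.0, 15.0, 8.0, 0.0 cfs.
ΣQ_DR = 125.0 cfs.
With Δt = 1 h = 3600 s, V = ΣQ_DR · Δt = 125.0 × 3600 = 4.50 × 10^5 ft³ = 10.3 acre-ft.

V ≈ 10.3 acre-ft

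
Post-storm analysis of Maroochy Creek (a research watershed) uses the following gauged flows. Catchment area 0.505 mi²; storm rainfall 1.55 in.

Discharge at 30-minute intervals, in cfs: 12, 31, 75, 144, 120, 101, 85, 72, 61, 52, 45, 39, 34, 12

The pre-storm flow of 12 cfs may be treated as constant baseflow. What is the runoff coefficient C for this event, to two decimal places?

ΣQ_DR = 715.0 cfs; V = ΣQ_DR·Δt = 1.287 × 10^6 ft³.
Runoff depth d = V / A = 1.097 in.
C = d / P = 1.097 / 1.55 = 0.71.

C ≈ 0.71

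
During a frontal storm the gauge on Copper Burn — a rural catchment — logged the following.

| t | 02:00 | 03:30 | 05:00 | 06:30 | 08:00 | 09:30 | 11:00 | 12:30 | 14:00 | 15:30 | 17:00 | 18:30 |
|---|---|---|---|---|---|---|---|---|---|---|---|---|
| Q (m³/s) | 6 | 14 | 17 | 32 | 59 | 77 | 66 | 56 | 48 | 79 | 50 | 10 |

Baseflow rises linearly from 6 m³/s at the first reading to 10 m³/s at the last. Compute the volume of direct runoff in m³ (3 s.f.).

Direct-runoff ordinates (Q − Q_b): 0.00, 7.64, 10.27, 24.91, 51.55, 69.18, 57.82, 47.45, 39.09, 69.73, 40.36, 0.00 m³/s.
ΣQ_DR = 418.0 m³/s.
With Δt = 1.5 h = 5400 s, V = ΣQ_DR · Δt = 418.0 × 5400 = 2.26 × 10^6 m³.

V ≈ 2.26 × 10^6 m³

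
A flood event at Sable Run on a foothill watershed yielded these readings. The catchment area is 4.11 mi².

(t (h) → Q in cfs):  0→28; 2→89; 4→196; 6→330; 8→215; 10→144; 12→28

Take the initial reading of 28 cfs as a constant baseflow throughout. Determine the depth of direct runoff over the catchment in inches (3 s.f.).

Direct runoff: 0.0, 61.0, 168.0, 302.0, 187.0, 116.0, 0.0 cfs; ΣQ_DR = 834.0 cfs.
V = ΣQ_DR · Δt = 834.0 × 7200 s = 6.005 × 10^6 ft³.
Over A = 4.11 mi², depth = V / A = 0.629 in.

d ≈ 0.629 in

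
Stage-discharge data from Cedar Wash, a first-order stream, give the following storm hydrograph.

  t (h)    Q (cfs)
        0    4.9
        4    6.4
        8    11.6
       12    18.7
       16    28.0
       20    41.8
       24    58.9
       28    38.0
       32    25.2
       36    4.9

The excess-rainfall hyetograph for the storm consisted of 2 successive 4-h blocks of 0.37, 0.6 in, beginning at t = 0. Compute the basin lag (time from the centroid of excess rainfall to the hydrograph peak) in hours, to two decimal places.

Centroid of excess rainfall: t_c = Σ P_i·t̄_i / ΣP_i = 4.4742 h (block centres at 2, 6 h).
Hydrograph peak occurs at t = 24 h, so basin lag t_L = 24 − 4.4742 = 19.53 h.

t_L ≈ 19.53 h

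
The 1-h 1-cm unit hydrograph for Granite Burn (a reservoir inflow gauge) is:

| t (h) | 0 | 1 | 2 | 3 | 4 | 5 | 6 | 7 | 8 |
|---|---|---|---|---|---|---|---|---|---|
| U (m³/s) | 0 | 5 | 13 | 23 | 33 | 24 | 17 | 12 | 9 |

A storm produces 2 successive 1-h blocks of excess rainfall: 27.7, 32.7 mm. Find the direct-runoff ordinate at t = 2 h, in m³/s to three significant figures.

Q ≈ 52.4 m³/s

By discrete convolution, Q_j = Σ (P_i / 10 mm) · U_{j−i}.
At t = 2 h (j=2): Q = (27.7/10)·13 + (32.7/10)·5 = 52.4 m³/s.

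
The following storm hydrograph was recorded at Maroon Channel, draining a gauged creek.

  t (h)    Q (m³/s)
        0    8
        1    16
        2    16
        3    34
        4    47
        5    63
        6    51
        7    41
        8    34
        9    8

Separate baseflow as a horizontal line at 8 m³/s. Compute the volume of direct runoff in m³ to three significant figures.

Direct-runoff ordinates (Q − Q_b): 0.0, 8.0, 8.0, 26.0, 39.0, 55.0, 43.0, 33.0, 26.0, 0.0 m³/s.
ΣQ_DR = 238.0 m³/s.
With Δt = 1 h = 3600 s, V = ΣQ_DR · Δt = 238.0 × 3600 = 8.57 × 10^5 m³.

V ≈ 8.57 × 10^5 m³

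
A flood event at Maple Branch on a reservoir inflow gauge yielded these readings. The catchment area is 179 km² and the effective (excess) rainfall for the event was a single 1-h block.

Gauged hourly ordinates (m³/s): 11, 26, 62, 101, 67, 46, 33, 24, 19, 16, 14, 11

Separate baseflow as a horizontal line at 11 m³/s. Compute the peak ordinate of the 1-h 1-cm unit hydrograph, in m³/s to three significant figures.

Direct runoff: 0.0, 15.0, 51.0, 90.0, 56.0, 35.0, 22.0, 13.0, 8.0, 5.0, 3.0, 0.0 m³/s; ΣQ_DR = 298.0 m³/s, peak = 90.0 m³/s.
Runoff depth d = ΣQ_DR·Δt / A = 298.0 × 3600 / (179 km²) = 5.993 mm.
The 1-cm UH is the DRH scaled by (10 mm)/d, so U_p = 90.0 × 10/5.993 = 150 m³/s.

U_p ≈ 150 m³/s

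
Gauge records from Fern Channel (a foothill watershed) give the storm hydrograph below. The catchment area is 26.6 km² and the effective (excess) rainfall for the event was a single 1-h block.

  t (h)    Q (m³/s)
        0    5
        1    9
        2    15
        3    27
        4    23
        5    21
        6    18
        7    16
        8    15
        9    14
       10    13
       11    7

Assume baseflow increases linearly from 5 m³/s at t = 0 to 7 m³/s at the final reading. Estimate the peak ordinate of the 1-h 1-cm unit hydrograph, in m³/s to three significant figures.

U_p ≈ 14.3 m³/s

Direct runoff: 0.00, 3.82, 9.64, 21.45, 17.27, 15.09, 11.91, 9.73, 8.55, 7.36, 6.18, 0.00 m³/s; ΣQ_DR = 111.0 m³/s, peak = 21.45 m³/s.
Runoff depth d = ΣQ_DR·Δt / A = 111.0 × 3600 / (26.6 km²) = 15.02 mm.
The 1-cm UH is the DRH scaled by (10 mm)/d, so U_p = 21.45 × 10/15.02 = 14.3 m³/s.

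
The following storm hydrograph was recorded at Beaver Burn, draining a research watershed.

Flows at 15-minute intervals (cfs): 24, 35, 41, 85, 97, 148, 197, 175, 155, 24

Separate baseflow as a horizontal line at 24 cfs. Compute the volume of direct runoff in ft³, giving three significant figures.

V ≈ 6.67 × 10^5 ft³

Direct-runoff ordinates (Q − Q_b): 0.0, 11.0, 17.0, 61.0, 73.0, 124.0, 173.0, 151.0, 131.0, 0.0 cfs.
ΣQ_DR = 741.0 cfs.
With Δt = 0.25 h = 900 s, V = ΣQ_DR · Δt = 741.0 × 900 = 6.67 × 10^5 ft³.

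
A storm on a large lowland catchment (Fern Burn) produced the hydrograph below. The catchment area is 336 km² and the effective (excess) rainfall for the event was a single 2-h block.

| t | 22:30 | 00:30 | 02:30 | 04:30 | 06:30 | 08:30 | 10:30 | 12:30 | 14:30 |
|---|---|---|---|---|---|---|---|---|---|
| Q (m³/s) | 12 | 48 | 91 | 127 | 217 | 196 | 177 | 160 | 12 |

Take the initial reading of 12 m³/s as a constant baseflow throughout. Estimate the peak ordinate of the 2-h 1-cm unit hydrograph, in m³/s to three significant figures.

Direct runoff: 0.0, 36.0, 79.0, 115.0, 205.0, 184.0, 165.0, 148.0, 0.0 m³/s; ΣQ_DR = 932.0 m³/s, peak = 205.0 m³/s.
Runoff depth d = ΣQ_DR·Δt / A = 932.0 × 7200 / (336 km²) = 19.97 mm.
The 1-cm UH is the DRH scaled by (10 mm)/d, so U_p = 205.0 × 10/19.97 = 103 m³/s.

U_p ≈ 103 m³/s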